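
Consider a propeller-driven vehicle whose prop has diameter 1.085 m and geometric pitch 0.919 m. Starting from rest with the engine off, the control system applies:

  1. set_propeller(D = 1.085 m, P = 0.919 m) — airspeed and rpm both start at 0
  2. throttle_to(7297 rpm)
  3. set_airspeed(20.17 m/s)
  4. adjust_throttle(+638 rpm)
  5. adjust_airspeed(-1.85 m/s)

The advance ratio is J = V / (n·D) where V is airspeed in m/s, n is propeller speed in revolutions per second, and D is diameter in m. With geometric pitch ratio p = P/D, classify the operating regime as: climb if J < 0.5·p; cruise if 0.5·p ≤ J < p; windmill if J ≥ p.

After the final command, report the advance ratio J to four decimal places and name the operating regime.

set_propeller: D = 1.085 m, P = 0.919 m (p = P/D = 0.847005); state ← (V=0, rpm=0)
throttle_to(7297): rpm ← 7297
set_airspeed(20.17): V ← 20.17 m/s
adjust_throttle(+638): rpm ← 7297 +638 = 7935
adjust_airspeed(-1.85): V ← 20.17 -1.85 = 18.32 m/s
final state: V = 18.32 m/s, rpm = 7935 → n = rpm/60 = 132.250000 rev/s
J = V / (n·D) = 18.32 / (132.250000 × 1.085) = 0.127673
regime bands: climb J<0.4235 | cruise [0.4235, 0.8470) | windmill J≥0.8470
J = 0.1277 → climb

J = 0.1277, regime = climb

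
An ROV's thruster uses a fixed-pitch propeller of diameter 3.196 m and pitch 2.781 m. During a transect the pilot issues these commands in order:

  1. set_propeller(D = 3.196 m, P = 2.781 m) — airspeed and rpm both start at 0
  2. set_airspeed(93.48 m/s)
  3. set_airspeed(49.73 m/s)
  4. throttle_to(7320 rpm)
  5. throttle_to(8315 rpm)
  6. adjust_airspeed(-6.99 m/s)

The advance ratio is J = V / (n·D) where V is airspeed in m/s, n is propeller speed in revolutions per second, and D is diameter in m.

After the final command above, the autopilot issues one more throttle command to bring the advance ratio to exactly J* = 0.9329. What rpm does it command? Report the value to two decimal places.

rpm = 860.09

set_propeller: D = 3.196 m, P = 2.781 m (p = P/D = 0.870150); state ← (V=0, rpm=0)
set_airspeed(93.48): V ← 93.48 m/s
set_airspeed(49.73): V ← 49.73 m/s
throttle_to(7320): rpm ← 7320
throttle_to(8315): rpm ← 8315
adjust_airspeed(-6.99): V ← 49.73 -6.99 = 42.74 m/s
final state: V = 42.74 m/s, rpm = 8315 → n = rpm/60 = 138.583333 rev/s
target J* = 0.9329; solve J* = V/(n·D) for n: n = V/(J*·D) = 42.74/(0.9329 × 3.196) = 14.334834 rev/s
rpm = 60·n = 860.090012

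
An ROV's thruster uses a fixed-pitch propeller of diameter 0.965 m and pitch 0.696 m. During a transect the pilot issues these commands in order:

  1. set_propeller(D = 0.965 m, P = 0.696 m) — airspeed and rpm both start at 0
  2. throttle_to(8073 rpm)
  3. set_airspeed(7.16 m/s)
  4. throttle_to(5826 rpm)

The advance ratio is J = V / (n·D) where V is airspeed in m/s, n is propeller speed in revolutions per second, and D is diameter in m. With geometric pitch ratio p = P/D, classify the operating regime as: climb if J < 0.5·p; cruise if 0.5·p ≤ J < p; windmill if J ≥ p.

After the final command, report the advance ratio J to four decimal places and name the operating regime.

set_propeller: D = 0.965 m, P = 0.696 m (p = P/D = 0.721244); state ← (V=0, rpm=0)
throttle_to(8073): rpm ← 8073
set_airspeed(7.16): V ← 7.16 m/s
throttle_to(5826): rpm ← 5826
final state: V = 7.16 m/s, rpm = 5826 → n = rpm/60 = 97.100000 rev/s
J = V / (n·D) = 7.16 / (97.100000 × 0.965) = 0.076413
regime bands: climb J<0.3606 | cruise [0.3606, 0.7212) | windmill J≥0.7212
J = 0.0764 → climb

J = 0.0764, regime = climb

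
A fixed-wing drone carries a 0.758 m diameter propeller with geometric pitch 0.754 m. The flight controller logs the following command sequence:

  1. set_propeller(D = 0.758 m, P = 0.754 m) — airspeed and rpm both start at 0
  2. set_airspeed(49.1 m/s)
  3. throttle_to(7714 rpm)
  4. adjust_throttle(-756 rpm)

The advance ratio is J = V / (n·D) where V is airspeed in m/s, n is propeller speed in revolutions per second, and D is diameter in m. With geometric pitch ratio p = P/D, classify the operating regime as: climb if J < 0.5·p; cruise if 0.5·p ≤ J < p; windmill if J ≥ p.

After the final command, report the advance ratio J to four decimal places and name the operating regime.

J = 0.5586, regime = cruise

set_propeller: D = 0.758 m, P = 0.754 m (p = P/D = 0.994723); state ← (V=0, rpm=0)
set_airspeed(49.1): V ← 49.1 m/s
throttle_to(7714): rpm ← 7714
adjust_throttle(-756): rpm ← 7714 -756 = 6958
final state: V = 49.1 m/s, rpm = 6958 → n = rpm/60 = 115.966667 rev/s
J = V / (n·D) = 49.1 / (115.966667 × 0.758) = 0.558572
regime bands: climb J<0.4974 | cruise [0.4974, 0.9947) | windmill J≥0.9947
J = 0.5586 → cruise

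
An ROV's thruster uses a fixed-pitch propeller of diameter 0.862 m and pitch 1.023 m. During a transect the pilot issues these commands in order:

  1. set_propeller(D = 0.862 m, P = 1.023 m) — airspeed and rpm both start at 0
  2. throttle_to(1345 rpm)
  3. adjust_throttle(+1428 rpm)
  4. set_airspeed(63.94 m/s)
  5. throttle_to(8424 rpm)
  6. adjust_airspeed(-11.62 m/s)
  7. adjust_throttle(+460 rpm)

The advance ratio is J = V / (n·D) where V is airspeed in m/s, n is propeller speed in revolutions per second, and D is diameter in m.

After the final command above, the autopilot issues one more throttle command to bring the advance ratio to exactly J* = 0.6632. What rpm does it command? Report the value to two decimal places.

rpm = 5491.20

set_propeller: D = 0.862 m, P = 1.023 m (p = P/D = 1.186775); state ← (V=0, rpm=0)
throttle_to(1345): rpm ← 1345
adjust_throttle(+1428): rpm ← 1345 +1428 = 2773
set_airspeed(63.94): V ← 63.94 m/s
throttle_to(8424): rpm ← 8424
adjust_airspeed(-11.62): V ← 63.94 -11.62 = 52.32 m/s
adjust_throttle(+460): rpm ← 8424 +460 = 8884
final state: V = 52.32 m/s, rpm = 8884 → n = rpm/60 = 148.066667 rev/s
target J* = 0.6632; solve J* = V/(n·D) for n: n = V/(J*·D) = 52.32/(0.6632 × 0.862) = 91.519987 rev/s
rpm = 60·n = 5491.199248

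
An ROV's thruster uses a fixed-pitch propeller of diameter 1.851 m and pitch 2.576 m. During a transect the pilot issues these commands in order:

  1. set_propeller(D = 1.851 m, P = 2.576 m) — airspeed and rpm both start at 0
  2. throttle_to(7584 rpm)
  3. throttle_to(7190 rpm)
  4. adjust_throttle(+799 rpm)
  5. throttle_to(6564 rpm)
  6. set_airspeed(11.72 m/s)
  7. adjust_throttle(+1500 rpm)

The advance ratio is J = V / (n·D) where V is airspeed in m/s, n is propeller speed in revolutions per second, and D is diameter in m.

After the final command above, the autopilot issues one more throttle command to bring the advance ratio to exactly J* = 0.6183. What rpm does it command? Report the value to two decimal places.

rpm = 614.43

set_propeller: D = 1.851 m, P = 2.576 m (p = P/D = 1.391680); state ← (V=0, rpm=0)
throttle_to(7584): rpm ← 7584
throttle_to(7190): rpm ← 7190
adjust_throttle(+799): rpm ← 7190 +799 = 7989
throttle_to(6564): rpm ← 6564
set_airspeed(11.72): V ← 11.72 m/s
adjust_throttle(+1500): rpm ← 6564 +1500 = 8064
final state: V = 11.72 m/s, rpm = 8064 → n = rpm/60 = 134.400000 rev/s
target J* = 0.6183; solve J* = V/(n·D) for n: n = V/(J*·D) = 11.72/(0.6183 × 1.851) = 10.240518 rev/s
rpm = 60·n = 614.431110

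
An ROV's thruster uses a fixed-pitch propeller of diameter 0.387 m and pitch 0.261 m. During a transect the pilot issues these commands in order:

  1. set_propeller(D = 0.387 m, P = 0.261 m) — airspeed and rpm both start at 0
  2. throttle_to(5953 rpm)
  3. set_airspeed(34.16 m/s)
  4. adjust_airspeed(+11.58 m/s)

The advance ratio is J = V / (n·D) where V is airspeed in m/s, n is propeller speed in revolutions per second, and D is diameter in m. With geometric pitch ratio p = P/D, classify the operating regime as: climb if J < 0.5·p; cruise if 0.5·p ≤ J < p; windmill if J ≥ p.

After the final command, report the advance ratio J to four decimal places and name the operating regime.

set_propeller: D = 0.387 m, P = 0.261 m (p = P/D = 0.674419); state ← (V=0, rpm=0)
throttle_to(5953): rpm ← 5953
set_airspeed(34.16): V ← 34.16 m/s
adjust_airspeed(+11.58): V ← 34.16 +11.58 = 45.74 m/s
final state: V = 45.74 m/s, rpm = 5953 → n = rpm/60 = 99.216667 rev/s
J = V / (n·D) = 45.74 / (99.216667 × 0.387) = 1.191244
regime bands: climb J<0.3372 | cruise [0.3372, 0.6744) | windmill J≥0.6744
J = 1.1912 → windmill

J = 1.1912, regime = windmill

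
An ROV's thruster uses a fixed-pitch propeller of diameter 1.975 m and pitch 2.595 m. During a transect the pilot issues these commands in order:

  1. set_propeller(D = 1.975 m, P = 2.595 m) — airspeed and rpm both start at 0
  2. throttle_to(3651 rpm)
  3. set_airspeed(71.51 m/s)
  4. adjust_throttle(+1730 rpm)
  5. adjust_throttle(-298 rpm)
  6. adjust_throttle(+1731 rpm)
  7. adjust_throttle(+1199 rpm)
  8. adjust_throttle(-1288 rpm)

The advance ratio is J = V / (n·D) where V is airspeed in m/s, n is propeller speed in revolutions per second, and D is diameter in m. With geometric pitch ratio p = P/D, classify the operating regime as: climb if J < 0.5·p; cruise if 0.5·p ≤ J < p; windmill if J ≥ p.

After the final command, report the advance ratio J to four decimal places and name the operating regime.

set_propeller: D = 1.975 m, P = 2.595 m (p = P/D = 1.313924); state ← (V=0, rpm=0)
throttle_to(3651): rpm ← 3651
set_airspeed(71.51): V ← 71.51 m/s
adjust_throttle(+1730): rpm ← 3651 +1730 = 5381
adjust_throttle(-298): rpm ← 5381 -298 = 5083
adjust_throttle(+1731): rpm ← 5083 +1731 = 6814
adjust_throttle(+1199): rpm ← 6814 +1199 = 8013
adjust_throttle(-1288): rpm ← 8013 -1288 = 6725
final state: V = 71.51 m/s, rpm = 6725 → n = rpm/60 = 112.083333 rev/s
J = V / (n·D) = 71.51 / (112.083333 × 1.975) = 0.323042
regime bands: climb J<0.6570 | cruise [0.6570, 1.3139) | windmill J≥1.3139
J = 0.3230 → climb

J = 0.3230, regime = climb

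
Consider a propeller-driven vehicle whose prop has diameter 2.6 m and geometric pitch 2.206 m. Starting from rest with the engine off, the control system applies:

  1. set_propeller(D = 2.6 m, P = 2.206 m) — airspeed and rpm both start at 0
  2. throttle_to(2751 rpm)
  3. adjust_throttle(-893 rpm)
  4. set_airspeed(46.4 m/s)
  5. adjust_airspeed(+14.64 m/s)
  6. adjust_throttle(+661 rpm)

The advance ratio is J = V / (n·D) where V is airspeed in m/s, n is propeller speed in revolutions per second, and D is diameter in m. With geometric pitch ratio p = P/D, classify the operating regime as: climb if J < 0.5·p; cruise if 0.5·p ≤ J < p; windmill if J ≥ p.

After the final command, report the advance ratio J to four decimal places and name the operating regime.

J = 0.5592, regime = cruise

set_propeller: D = 2.6 m, P = 2.206 m (p = P/D = 0.848462); state ← (V=0, rpm=0)
throttle_to(2751): rpm ← 2751
adjust_throttle(-893): rpm ← 2751 -893 = 1858
set_airspeed(46.4): V ← 46.4 m/s
adjust_airspeed(+14.64): V ← 46.4 +14.64 = 61.04 m/s
adjust_throttle(+661): rpm ← 1858 +661 = 2519
final state: V = 61.04 m/s, rpm = 2519 → n = rpm/60 = 41.983333 rev/s
J = V / (n·D) = 61.04 / (41.983333 × 2.6) = 0.559196
regime bands: climb J<0.4242 | cruise [0.4242, 0.8485) | windmill J≥0.8485
J = 0.5592 → cruise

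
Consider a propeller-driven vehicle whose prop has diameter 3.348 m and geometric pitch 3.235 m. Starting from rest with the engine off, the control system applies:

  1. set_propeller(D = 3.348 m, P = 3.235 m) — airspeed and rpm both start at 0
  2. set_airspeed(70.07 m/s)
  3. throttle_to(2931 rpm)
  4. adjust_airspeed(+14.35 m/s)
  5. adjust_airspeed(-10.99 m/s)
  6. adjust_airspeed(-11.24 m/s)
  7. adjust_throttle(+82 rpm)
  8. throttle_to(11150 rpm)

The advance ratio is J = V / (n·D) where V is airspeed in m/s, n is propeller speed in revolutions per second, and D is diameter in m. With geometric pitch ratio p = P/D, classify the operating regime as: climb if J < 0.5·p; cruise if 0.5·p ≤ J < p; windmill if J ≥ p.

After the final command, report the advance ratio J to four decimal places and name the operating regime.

J = 0.1000, regime = climb

set_propeller: D = 3.348 m, P = 3.235 m (p = P/D = 0.966249); state ← (V=0, rpm=0)
set_airspeed(70.07): V ← 70.07 m/s
throttle_to(2931): rpm ← 2931
adjust_airspeed(+14.35): V ← 70.07 +14.35 = 84.42 m/s
adjust_airspeed(-10.99): V ← 84.42 -10.99 = 73.43 m/s
adjust_airspeed(-11.24): V ← 73.43 -11.24 = 62.19 m/s
adjust_throttle(+82): rpm ← 2931 +82 = 3013
throttle_to(11150): rpm ← 11150
final state: V = 62.19 m/s, rpm = 11150 → n = rpm/60 = 185.833333 rev/s
J = V / (n·D) = 62.19 / (185.833333 × 3.348) = 0.099957
regime bands: climb J<0.4831 | cruise [0.4831, 0.9662) | windmill J≥0.9662
J = 0.1000 → climb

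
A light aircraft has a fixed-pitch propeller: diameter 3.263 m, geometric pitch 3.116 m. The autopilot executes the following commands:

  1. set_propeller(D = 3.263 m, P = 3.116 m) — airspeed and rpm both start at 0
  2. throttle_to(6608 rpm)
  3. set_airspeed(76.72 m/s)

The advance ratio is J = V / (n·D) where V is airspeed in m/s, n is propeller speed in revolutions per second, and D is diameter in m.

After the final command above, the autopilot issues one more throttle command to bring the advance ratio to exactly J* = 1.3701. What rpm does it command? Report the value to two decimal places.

rpm = 1029.65

set_propeller: D = 3.263 m, P = 3.116 m (p = P/D = 0.954949); state ← (V=0, rpm=0)
throttle_to(6608): rpm ← 6608
set_airspeed(76.72): V ← 76.72 m/s
final state: V = 76.72 m/s, rpm = 6608 → n = rpm/60 = 110.133333 rev/s
target J* = 1.3701; solve J* = V/(n·D) for n: n = V/(J*·D) = 76.72/(1.3701 × 3.263) = 17.160868 rev/s
rpm = 60·n = 1029.652088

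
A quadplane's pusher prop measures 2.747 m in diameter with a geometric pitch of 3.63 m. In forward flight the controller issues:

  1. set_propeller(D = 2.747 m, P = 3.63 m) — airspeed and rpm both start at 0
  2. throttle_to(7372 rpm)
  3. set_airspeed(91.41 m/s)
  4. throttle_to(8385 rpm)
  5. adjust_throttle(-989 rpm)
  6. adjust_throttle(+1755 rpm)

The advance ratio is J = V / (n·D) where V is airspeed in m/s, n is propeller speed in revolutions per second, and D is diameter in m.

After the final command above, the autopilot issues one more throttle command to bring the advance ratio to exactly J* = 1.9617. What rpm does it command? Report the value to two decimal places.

rpm = 1017.78

set_propeller: D = 2.747 m, P = 3.63 m (p = P/D = 1.321442); state ← (V=0, rpm=0)
throttle_to(7372): rpm ← 7372
set_airspeed(91.41): V ← 91.41 m/s
throttle_to(8385): rpm ← 8385
adjust_throttle(-989): rpm ← 8385 -989 = 7396
adjust_throttle(+1755): rpm ← 7396 +1755 = 9151
final state: V = 91.41 m/s, rpm = 9151 → n = rpm/60 = 152.516667 rev/s
target J* = 1.9617; solve J* = V/(n·D) for n: n = V/(J*·D) = 91.41/(1.9617 × 2.747) = 16.962992 rev/s
rpm = 60·n = 1017.779520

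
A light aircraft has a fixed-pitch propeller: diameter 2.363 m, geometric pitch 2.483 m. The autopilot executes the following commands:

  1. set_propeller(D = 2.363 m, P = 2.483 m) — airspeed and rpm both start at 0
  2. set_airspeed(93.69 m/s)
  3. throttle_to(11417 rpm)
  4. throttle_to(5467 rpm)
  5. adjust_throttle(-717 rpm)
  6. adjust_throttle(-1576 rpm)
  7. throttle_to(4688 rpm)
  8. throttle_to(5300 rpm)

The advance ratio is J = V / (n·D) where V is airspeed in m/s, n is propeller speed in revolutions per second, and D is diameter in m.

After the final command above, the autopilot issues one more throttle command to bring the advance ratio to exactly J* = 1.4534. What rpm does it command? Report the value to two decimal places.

rpm = 1636.80

set_propeller: D = 2.363 m, P = 2.483 m (p = P/D = 1.050783); state ← (V=0, rpm=0)
set_airspeed(93.69): V ← 93.69 m/s
throttle_to(11417): rpm ← 11417
throttle_to(5467): rpm ← 5467
adjust_throttle(-717): rpm ← 5467 -717 = 4750
adjust_throttle(-1576): rpm ← 4750 -1576 = 3174
throttle_to(4688): rpm ← 4688
throttle_to(5300): rpm ← 5300
final state: V = 93.69 m/s, rpm = 5300 → n = rpm/60 = 88.333333 rev/s
target J* = 1.4534; solve J* = V/(n·D) for n: n = V/(J*·D) = 93.69/(1.4534 × 2.363) = 27.280000 rev/s
rpm = 60·n = 1636.799983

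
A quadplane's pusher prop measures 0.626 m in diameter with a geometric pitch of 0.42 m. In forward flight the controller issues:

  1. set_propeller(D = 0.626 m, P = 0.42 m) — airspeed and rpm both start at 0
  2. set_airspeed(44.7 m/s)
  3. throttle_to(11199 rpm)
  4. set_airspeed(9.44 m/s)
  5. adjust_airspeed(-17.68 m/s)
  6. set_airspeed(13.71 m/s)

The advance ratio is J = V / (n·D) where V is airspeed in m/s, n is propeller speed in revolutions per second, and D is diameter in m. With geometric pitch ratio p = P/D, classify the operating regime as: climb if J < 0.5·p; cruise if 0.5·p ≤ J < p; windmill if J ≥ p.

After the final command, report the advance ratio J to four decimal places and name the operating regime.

J = 0.1173, regime = climb

set_propeller: D = 0.626 m, P = 0.42 m (p = P/D = 0.670927); state ← (V=0, rpm=0)
set_airspeed(44.7): V ← 44.7 m/s
throttle_to(11199): rpm ← 11199
set_airspeed(9.44): V ← 9.44 m/s
adjust_airspeed(-17.68): V ← 9.44 -17.68 = -8.24 m/s
set_airspeed(13.71): V ← 13.71 m/s
final state: V = 13.71 m/s, rpm = 11199 → n = rpm/60 = 186.650000 rev/s
J = V / (n·D) = 13.71 / (186.650000 × 0.626) = 0.117337
regime bands: climb J<0.3355 | cruise [0.3355, 0.6709) | windmill J≥0.6709
J = 0.1173 → climb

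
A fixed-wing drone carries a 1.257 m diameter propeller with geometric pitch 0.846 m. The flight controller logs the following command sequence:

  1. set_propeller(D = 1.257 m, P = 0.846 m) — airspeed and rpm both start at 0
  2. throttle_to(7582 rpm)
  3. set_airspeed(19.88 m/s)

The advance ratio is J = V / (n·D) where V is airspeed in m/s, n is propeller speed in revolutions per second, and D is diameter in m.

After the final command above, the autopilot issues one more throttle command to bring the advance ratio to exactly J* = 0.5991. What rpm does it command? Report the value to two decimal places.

set_propeller: D = 1.257 m, P = 0.846 m (p = P/D = 0.673031); state ← (V=0, rpm=0)
throttle_to(7582): rpm ← 7582
set_airspeed(19.88): V ← 19.88 m/s
final state: V = 19.88 m/s, rpm = 7582 → n = rpm/60 = 126.366667 rev/s
target J* = 0.5991; solve J* = V/(n·D) for n: n = V/(J*·D) = 19.88/(0.5991 × 1.257) = 26.398654 rev/s
rpm = 60·n = 1583.919236

rpm = 1583.92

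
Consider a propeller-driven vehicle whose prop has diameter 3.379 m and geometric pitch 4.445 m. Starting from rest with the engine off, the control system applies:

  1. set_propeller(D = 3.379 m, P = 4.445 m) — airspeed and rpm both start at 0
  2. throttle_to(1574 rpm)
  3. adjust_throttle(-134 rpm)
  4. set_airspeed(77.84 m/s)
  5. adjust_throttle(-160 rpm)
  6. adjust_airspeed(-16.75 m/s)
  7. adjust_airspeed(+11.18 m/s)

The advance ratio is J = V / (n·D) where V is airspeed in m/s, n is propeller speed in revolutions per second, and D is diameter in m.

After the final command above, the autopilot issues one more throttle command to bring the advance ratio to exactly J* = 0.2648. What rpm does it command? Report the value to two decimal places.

set_propeller: D = 3.379 m, P = 4.445 m (p = P/D = 1.315478); state ← (V=0, rpm=0)
throttle_to(1574): rpm ← 1574
adjust_throttle(-134): rpm ← 1574 -134 = 1440
set_airspeed(77.84): V ← 77.84 m/s
adjust_throttle(-160): rpm ← 1440 -160 = 1280
adjust_airspeed(-16.75): V ← 77.84 -16.75 = 61.09 m/s
adjust_airspeed(+11.18): V ← 61.09 +11.18 = 72.27 m/s
final state: V = 72.27 m/s, rpm = 1280 → n = rpm/60 = 21.333333 rev/s
target J* = 0.2648; solve J* = V/(n·D) for n: n = V/(J*·D) = 72.27/(0.2648 × 3.379) = 80.770335 rev/s
rpm = 60·n = 4846.220078

rpm = 4846.22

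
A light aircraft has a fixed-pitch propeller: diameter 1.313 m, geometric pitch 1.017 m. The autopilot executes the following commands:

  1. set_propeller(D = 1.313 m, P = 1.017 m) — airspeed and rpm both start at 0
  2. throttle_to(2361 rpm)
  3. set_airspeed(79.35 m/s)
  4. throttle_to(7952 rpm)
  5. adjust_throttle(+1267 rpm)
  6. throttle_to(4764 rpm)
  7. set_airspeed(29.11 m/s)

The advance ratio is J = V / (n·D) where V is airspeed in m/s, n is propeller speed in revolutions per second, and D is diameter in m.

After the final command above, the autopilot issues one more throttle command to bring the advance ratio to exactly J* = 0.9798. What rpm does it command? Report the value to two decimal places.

set_propeller: D = 1.313 m, P = 1.017 m (p = P/D = 0.774562); state ← (V=0, rpm=0)
throttle_to(2361): rpm ← 2361
set_airspeed(79.35): V ← 79.35 m/s
throttle_to(7952): rpm ← 7952
adjust_throttle(+1267): rpm ← 7952 +1267 = 9219
throttle_to(4764): rpm ← 4764
set_airspeed(29.11): V ← 29.11 m/s
final state: V = 29.11 m/s, rpm = 4764 → n = rpm/60 = 79.400000 rev/s
target J* = 0.9798; solve J* = V/(n·D) for n: n = V/(J*·D) = 29.11/(0.9798 × 1.313) = 22.627681 rev/s
rpm = 60·n = 1357.660850

rpm = 1357.66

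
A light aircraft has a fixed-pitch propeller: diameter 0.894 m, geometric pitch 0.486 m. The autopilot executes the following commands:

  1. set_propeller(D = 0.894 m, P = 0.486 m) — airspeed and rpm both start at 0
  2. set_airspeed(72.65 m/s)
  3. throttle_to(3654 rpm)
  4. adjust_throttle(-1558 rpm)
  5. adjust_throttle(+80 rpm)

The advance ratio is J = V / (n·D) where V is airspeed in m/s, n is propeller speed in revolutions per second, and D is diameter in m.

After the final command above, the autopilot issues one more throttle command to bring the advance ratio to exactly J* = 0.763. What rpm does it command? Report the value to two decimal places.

rpm = 6390.35

set_propeller: D = 0.894 m, P = 0.486 m (p = P/D = 0.543624); state ← (V=0, rpm=0)
set_airspeed(72.65): V ← 72.65 m/s
throttle_to(3654): rpm ← 3654
adjust_throttle(-1558): rpm ← 3654 -1558 = 2096
adjust_throttle(+80): rpm ← 2096 +80 = 2176
final state: V = 72.65 m/s, rpm = 2176 → n = rpm/60 = 36.266667 rev/s
target J* = 0.763; solve J* = V/(n·D) for n: n = V/(J*·D) = 72.65/(0.763 × 0.894) = 106.505874 rev/s
rpm = 60·n = 6390.352459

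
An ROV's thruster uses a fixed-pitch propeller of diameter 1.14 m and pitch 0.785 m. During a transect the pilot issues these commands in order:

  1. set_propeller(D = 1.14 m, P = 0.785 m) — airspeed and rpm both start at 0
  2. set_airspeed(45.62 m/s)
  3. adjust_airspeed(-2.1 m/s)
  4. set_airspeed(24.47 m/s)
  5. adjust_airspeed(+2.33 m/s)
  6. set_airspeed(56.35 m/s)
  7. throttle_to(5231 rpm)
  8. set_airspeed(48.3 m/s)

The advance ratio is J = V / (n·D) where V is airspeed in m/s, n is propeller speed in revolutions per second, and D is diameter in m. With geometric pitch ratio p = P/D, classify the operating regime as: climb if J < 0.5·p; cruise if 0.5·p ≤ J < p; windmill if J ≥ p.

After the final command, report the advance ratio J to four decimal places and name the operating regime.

set_propeller: D = 1.14 m, P = 0.785 m (p = P/D = 0.688596); state ← (V=0, rpm=0)
set_airspeed(45.62): V ← 45.62 m/s
adjust_airspeed(-2.1): V ← 45.62 -2.1 = 43.52 m/s
set_airspeed(24.47): V ← 24.47 m/s
adjust_airspeed(+2.33): V ← 24.47 +2.33 = 26.8 m/s
set_airspeed(56.35): V ← 56.35 m/s
throttle_to(5231): rpm ← 5231
set_airspeed(48.3): V ← 48.3 m/s
final state: V = 48.3 m/s, rpm = 5231 → n = rpm/60 = 87.183333 rev/s
J = V / (n·D) = 48.3 / (87.183333 × 1.14) = 0.485969
regime bands: climb J<0.3443 | cruise [0.3443, 0.6886) | windmill J≥0.6886
J = 0.4860 → cruise

J = 0.4860, regime = cruise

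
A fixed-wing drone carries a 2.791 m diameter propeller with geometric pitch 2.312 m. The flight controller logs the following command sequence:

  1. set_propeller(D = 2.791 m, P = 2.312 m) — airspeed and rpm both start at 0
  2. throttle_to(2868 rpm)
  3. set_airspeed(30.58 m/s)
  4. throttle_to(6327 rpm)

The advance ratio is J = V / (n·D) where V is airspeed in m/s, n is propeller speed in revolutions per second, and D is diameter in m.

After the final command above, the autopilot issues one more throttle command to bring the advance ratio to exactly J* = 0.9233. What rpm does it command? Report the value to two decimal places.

set_propeller: D = 2.791 m, P = 2.312 m (p = P/D = 0.828377); state ← (V=0, rpm=0)
throttle_to(2868): rpm ← 2868
set_airspeed(30.58): V ← 30.58 m/s
throttle_to(6327): rpm ← 6327
final state: V = 30.58 m/s, rpm = 6327 → n = rpm/60 = 105.450000 rev/s
target J* = 0.9233; solve J* = V/(n·D) for n: n = V/(J*·D) = 30.58/(0.9233 × 2.791) = 11.866832 rev/s
rpm = 60·n = 712.009945

rpm = 712.01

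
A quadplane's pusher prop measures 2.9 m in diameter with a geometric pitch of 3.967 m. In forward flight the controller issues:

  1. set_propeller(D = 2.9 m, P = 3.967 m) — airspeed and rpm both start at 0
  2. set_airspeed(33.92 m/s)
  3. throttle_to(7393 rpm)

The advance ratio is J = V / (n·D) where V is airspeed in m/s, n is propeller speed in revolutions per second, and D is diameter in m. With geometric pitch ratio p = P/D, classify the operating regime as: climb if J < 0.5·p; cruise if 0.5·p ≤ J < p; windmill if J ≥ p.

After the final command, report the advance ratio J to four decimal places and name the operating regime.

set_propeller: D = 2.9 m, P = 3.967 m (p = P/D = 1.367931); state ← (V=0, rpm=0)
set_airspeed(33.92): V ← 33.92 m/s
throttle_to(7393): rpm ← 7393
final state: V = 33.92 m/s, rpm = 7393 → n = rpm/60 = 123.216667 rev/s
J = V / (n·D) = 33.92 / (123.216667 × 2.9) = 0.094927
regime bands: climb J<0.6840 | cruise [0.6840, 1.3679) | windmill J≥1.3679
J = 0.0949 → climb

J = 0.0949, regime = climb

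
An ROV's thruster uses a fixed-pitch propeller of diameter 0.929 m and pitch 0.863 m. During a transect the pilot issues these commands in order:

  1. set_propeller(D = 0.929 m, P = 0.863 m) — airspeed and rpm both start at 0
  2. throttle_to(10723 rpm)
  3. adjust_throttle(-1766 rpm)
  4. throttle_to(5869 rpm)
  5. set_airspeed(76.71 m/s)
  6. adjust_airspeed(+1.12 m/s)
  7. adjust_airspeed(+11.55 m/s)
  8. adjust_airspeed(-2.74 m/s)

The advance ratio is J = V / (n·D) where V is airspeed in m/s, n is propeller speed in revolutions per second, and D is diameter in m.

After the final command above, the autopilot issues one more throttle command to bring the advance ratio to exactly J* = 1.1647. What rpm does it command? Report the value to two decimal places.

set_propeller: D = 0.929 m, P = 0.863 m (p = P/D = 0.928956); state ← (V=0, rpm=0)
throttle_to(10723): rpm ← 10723
adjust_throttle(-1766): rpm ← 10723 -1766 = 8957
throttle_to(5869): rpm ← 5869
set_airspeed(76.71): V ← 76.71 m/s
adjust_airspeed(+1.12): V ← 76.71 +1.12 = 77.83 m/s
adjust_airspeed(+11.55): V ← 77.83 +11.55 = 89.38 m/s
adjust_airspeed(-2.74): V ← 89.38 -2.74 = 86.64 m/s
final state: V = 86.64 m/s, rpm = 5869 → n = rpm/60 = 97.816667 rev/s
target J* = 1.1647; solve J* = V/(n·D) for n: n = V/(J*·D) = 86.64/(1.1647 × 0.929) = 80.073471 rev/s
rpm = 60·n = 4804.408255

rpm = 4804.41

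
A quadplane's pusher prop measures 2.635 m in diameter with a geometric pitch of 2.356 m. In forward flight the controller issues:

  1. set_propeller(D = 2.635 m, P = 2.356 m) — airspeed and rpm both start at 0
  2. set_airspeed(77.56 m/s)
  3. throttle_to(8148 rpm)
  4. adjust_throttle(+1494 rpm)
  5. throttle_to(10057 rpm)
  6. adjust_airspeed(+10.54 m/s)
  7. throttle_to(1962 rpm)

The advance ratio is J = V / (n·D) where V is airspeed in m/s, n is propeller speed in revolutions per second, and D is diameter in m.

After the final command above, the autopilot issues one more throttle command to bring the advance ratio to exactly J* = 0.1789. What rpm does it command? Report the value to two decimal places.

rpm = 11213.37

set_propeller: D = 2.635 m, P = 2.356 m (p = P/D = 0.894118); state ← (V=0, rpm=0)
set_airspeed(77.56): V ← 77.56 m/s
throttle_to(8148): rpm ← 8148
adjust_throttle(+1494): rpm ← 8148 +1494 = 9642
throttle_to(10057): rpm ← 10057
adjust_airspeed(+10.54): V ← 77.56 +10.54 = 88.1 m/s
throttle_to(1962): rpm ← 1962
final state: V = 88.1 m/s, rpm = 1962 → n = rpm/60 = 32.700000 rev/s
target J* = 0.1789; solve J* = V/(n·D) for n: n = V/(J*·D) = 88.1/(0.1789 × 2.635) = 186.889520 rev/s
rpm = 60·n = 11213.371192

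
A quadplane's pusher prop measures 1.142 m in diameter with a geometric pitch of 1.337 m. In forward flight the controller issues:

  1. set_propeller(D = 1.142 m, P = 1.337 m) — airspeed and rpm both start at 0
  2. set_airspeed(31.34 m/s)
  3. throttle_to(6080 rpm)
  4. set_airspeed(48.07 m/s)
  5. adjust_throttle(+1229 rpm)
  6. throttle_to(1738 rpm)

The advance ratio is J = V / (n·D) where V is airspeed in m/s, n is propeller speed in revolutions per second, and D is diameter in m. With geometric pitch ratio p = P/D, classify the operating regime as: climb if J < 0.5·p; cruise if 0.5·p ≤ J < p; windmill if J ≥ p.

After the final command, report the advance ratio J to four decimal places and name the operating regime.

set_propeller: D = 1.142 m, P = 1.337 m (p = P/D = 1.170753); state ← (V=0, rpm=0)
set_airspeed(31.34): V ← 31.34 m/s
throttle_to(6080): rpm ← 6080
set_airspeed(48.07): V ← 48.07 m/s
adjust_throttle(+1229): rpm ← 6080 +1229 = 7309
throttle_to(1738): rpm ← 1738
final state: V = 48.07 m/s, rpm = 1738 → n = rpm/60 = 28.966667 rev/s
J = V / (n·D) = 48.07 / (28.966667 × 1.142) = 1.453147
regime bands: climb J<0.5854 | cruise [0.5854, 1.1708) | windmill J≥1.1708
J = 1.4531 → windmill

J = 1.4531, regime = windmill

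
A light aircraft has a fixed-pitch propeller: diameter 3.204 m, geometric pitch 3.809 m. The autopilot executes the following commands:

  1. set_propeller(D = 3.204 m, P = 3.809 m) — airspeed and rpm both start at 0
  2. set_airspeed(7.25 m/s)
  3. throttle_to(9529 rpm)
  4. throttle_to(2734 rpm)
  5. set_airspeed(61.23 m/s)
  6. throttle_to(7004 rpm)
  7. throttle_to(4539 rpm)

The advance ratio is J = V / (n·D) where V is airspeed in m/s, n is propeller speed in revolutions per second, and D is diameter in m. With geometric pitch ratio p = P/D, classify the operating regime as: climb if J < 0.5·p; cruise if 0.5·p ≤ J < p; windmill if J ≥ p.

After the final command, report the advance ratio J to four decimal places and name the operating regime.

set_propeller: D = 3.204 m, P = 3.809 m (p = P/D = 1.188826); state ← (V=0, rpm=0)
set_airspeed(7.25): V ← 7.25 m/s
throttle_to(9529): rpm ← 9529
throttle_to(2734): rpm ← 2734
set_airspeed(61.23): V ← 61.23 m/s
throttle_to(7004): rpm ← 7004
throttle_to(4539): rpm ← 4539
final state: V = 61.23 m/s, rpm = 4539 → n = rpm/60 = 75.650000 rev/s
J = V / (n·D) = 61.23 / (75.650000 × 3.204) = 0.252617
regime bands: climb J<0.5944 | cruise [0.5944, 1.1888) | windmill J≥1.1888
J = 0.2526 → climb

J = 0.2526, regime = climb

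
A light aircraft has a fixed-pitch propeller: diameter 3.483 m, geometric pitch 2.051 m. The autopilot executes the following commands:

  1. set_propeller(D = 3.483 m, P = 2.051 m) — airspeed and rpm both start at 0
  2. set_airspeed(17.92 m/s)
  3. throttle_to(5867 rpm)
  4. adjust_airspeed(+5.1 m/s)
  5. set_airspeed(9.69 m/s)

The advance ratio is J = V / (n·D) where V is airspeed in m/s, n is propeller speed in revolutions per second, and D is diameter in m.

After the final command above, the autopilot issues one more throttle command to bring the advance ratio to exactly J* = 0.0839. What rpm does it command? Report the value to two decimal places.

rpm = 1989.57

set_propeller: D = 3.483 m, P = 2.051 m (p = P/D = 0.588860); state ← (V=0, rpm=0)
set_airspeed(17.92): V ← 17.92 m/s
throttle_to(5867): rpm ← 5867
adjust_airspeed(+5.1): V ← 17.92 +5.1 = 23.02 m/s
set_airspeed(9.69): V ← 9.69 m/s
final state: V = 9.69 m/s, rpm = 5867 → n = rpm/60 = 97.783333 rev/s
target J* = 0.0839; solve J* = V/(n·D) for n: n = V/(J*·D) = 9.69/(0.0839 × 3.483) = 33.159528 rev/s
rpm = 60·n = 1989.571688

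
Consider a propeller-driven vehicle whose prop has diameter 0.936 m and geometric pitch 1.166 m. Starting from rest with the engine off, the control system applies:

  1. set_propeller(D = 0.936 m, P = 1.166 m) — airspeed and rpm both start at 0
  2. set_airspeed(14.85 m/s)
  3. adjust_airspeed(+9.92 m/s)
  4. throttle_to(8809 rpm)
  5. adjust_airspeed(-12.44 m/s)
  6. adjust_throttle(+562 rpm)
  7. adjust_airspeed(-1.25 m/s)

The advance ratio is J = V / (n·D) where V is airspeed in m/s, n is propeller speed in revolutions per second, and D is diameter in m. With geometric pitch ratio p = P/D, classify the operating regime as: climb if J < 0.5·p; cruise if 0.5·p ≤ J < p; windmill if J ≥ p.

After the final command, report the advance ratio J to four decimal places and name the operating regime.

set_propeller: D = 0.936 m, P = 1.166 m (p = P/D = 1.245726); state ← (V=0, rpm=0)
set_airspeed(14.85): V ← 14.85 m/s
adjust_airspeed(+9.92): V ← 14.85 +9.92 = 24.77 m/s
throttle_to(8809): rpm ← 8809
adjust_airspeed(-12.44): V ← 24.77 -12.44 = 12.33 m/s
adjust_throttle(+562): rpm ← 8809 +562 = 9371
adjust_airspeed(-1.25): V ← 12.33 -1.25 = 11.08 m/s
final state: V = 11.08 m/s, rpm = 9371 → n = rpm/60 = 156.183333 rev/s
J = V / (n·D) = 11.08 / (156.183333 × 0.936) = 0.075793
regime bands: climb J<0.6229 | cruise [0.6229, 1.2457) | windmill J≥1.2457
J = 0.0758 → climb

J = 0.0758, regime = climb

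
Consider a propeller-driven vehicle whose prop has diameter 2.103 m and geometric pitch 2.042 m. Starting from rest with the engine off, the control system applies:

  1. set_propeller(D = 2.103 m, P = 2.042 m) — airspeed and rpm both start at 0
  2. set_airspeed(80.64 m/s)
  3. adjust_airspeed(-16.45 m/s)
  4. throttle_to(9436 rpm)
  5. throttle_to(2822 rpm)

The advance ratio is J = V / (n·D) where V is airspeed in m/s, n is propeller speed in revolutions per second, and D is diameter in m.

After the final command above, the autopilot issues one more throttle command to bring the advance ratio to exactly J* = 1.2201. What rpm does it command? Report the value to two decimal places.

set_propeller: D = 2.103 m, P = 2.042 m (p = P/D = 0.970994); state ← (V=0, rpm=0)
set_airspeed(80.64): V ← 80.64 m/s
adjust_airspeed(-16.45): V ← 80.64 -16.45 = 64.19 m/s
throttle_to(9436): rpm ← 9436
throttle_to(2822): rpm ← 2822
final state: V = 64.19 m/s, rpm = 2822 → n = rpm/60 = 47.033333 rev/s
target J* = 1.2201; solve J* = V/(n·D) for n: n = V/(J*·D) = 64.19/(1.2201 × 2.103) = 25.016853 rev/s
rpm = 60·n = 1501.011177

rpm = 1501.01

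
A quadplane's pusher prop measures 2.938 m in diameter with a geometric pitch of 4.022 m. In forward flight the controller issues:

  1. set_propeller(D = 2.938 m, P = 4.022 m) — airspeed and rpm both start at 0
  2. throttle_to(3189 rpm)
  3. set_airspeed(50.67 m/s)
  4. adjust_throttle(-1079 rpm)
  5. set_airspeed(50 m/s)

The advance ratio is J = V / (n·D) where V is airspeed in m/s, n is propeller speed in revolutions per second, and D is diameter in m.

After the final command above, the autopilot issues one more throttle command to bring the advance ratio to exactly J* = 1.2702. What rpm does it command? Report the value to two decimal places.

set_propeller: D = 2.938 m, P = 4.022 m (p = P/D = 1.368958); state ← (V=0, rpm=0)
throttle_to(3189): rpm ← 3189
set_airspeed(50.67): V ← 50.67 m/s
adjust_throttle(-1079): rpm ← 3189 -1079 = 2110
set_airspeed(50): V ← 50 m/s
final state: V = 50 m/s, rpm = 2110 → n = rpm/60 = 35.166667 rev/s
target J* = 1.2702; solve J* = V/(n·D) for n: n = V/(J*·D) = 50/(1.2702 × 2.938) = 13.398189 rev/s
rpm = 60·n = 803.891349

rpm = 803.89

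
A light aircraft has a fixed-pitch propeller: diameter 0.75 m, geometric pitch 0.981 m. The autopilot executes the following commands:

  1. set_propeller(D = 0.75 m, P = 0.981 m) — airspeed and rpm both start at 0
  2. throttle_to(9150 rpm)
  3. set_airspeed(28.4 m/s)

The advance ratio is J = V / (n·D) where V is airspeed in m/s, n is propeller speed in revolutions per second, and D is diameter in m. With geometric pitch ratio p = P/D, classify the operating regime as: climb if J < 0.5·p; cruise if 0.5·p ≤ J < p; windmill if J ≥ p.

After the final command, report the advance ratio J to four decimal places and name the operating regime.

J = 0.2483, regime = climb

set_propeller: D = 0.75 m, P = 0.981 m (p = P/D = 1.308000); state ← (V=0, rpm=0)
throttle_to(9150): rpm ← 9150
set_airspeed(28.4): V ← 28.4 m/s
final state: V = 28.4 m/s, rpm = 9150 → n = rpm/60 = 152.500000 rev/s
J = V / (n·D) = 28.4 / (152.500000 × 0.75) = 0.248306
regime bands: climb J<0.6540 | cruise [0.6540, 1.3080) | windmill J≥1.3080
J = 0.2483 → climb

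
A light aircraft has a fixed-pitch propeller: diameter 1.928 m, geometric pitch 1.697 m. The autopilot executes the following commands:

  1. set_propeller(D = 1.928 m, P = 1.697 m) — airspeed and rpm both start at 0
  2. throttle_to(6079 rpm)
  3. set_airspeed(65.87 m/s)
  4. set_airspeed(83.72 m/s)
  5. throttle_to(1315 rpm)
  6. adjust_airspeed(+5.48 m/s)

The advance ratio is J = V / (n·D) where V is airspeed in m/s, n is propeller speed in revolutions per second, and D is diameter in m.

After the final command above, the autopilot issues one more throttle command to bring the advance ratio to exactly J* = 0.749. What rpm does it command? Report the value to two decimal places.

set_propeller: D = 1.928 m, P = 1.697 m (p = P/D = 0.880187); state ← (V=0, rpm=0)
throttle_to(6079): rpm ← 6079
set_airspeed(65.87): V ← 65.87 m/s
set_airspeed(83.72): V ← 83.72 m/s
throttle_to(1315): rpm ← 1315
adjust_airspeed(+5.48): V ← 83.72 +5.48 = 89.2 m/s
final state: V = 89.2 m/s, rpm = 1315 → n = rpm/60 = 21.916667 rev/s
target J* = 0.749; solve J* = V/(n·D) for n: n = V/(J*·D) = 89.2/(0.749 × 1.928) = 61.769773 rev/s
rpm = 60·n = 3706.186395

rpm = 3706.19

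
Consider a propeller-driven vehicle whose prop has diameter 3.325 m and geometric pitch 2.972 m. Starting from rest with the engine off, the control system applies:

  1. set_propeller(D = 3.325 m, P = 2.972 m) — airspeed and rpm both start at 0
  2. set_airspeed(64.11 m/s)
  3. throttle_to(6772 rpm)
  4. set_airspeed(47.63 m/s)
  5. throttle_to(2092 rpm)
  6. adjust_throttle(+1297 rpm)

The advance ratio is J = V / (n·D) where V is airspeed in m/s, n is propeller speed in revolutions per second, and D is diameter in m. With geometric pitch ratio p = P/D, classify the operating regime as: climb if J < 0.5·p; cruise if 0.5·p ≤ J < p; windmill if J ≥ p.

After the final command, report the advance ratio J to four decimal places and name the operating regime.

J = 0.2536, regime = climb

set_propeller: D = 3.325 m, P = 2.972 m (p = P/D = 0.893835); state ← (V=0, rpm=0)
set_airspeed(64.11): V ← 64.11 m/s
throttle_to(6772): rpm ← 6772
set_airspeed(47.63): V ← 47.63 m/s
throttle_to(2092): rpm ← 2092
adjust_throttle(+1297): rpm ← 2092 +1297 = 3389
final state: V = 47.63 m/s, rpm = 3389 → n = rpm/60 = 56.483333 rev/s
J = V / (n·D) = 47.63 / (56.483333 × 3.325) = 0.253611
regime bands: climb J<0.4469 | cruise [0.4469, 0.8938) | windmill J≥0.8938
J = 0.2536 → climb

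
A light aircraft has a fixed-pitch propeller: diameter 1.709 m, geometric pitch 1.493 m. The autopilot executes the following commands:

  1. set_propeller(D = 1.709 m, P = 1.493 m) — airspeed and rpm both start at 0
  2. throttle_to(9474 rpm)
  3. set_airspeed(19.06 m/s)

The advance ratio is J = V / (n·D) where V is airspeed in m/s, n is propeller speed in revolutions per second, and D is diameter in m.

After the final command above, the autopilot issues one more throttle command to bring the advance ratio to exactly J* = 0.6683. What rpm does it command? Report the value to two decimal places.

set_propeller: D = 1.709 m, P = 1.493 m (p = P/D = 0.873610); state ← (V=0, rpm=0)
throttle_to(9474): rpm ← 9474
set_airspeed(19.06): V ← 19.06 m/s
final state: V = 19.06 m/s, rpm = 9474 → n = rpm/60 = 157.900000 rev/s
target J* = 0.6683; solve J* = V/(n·D) for n: n = V/(J*·D) = 19.06/(0.6683 × 1.709) = 16.688195 rev/s
rpm = 60·n = 1001.291715

rpm = 1001.29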